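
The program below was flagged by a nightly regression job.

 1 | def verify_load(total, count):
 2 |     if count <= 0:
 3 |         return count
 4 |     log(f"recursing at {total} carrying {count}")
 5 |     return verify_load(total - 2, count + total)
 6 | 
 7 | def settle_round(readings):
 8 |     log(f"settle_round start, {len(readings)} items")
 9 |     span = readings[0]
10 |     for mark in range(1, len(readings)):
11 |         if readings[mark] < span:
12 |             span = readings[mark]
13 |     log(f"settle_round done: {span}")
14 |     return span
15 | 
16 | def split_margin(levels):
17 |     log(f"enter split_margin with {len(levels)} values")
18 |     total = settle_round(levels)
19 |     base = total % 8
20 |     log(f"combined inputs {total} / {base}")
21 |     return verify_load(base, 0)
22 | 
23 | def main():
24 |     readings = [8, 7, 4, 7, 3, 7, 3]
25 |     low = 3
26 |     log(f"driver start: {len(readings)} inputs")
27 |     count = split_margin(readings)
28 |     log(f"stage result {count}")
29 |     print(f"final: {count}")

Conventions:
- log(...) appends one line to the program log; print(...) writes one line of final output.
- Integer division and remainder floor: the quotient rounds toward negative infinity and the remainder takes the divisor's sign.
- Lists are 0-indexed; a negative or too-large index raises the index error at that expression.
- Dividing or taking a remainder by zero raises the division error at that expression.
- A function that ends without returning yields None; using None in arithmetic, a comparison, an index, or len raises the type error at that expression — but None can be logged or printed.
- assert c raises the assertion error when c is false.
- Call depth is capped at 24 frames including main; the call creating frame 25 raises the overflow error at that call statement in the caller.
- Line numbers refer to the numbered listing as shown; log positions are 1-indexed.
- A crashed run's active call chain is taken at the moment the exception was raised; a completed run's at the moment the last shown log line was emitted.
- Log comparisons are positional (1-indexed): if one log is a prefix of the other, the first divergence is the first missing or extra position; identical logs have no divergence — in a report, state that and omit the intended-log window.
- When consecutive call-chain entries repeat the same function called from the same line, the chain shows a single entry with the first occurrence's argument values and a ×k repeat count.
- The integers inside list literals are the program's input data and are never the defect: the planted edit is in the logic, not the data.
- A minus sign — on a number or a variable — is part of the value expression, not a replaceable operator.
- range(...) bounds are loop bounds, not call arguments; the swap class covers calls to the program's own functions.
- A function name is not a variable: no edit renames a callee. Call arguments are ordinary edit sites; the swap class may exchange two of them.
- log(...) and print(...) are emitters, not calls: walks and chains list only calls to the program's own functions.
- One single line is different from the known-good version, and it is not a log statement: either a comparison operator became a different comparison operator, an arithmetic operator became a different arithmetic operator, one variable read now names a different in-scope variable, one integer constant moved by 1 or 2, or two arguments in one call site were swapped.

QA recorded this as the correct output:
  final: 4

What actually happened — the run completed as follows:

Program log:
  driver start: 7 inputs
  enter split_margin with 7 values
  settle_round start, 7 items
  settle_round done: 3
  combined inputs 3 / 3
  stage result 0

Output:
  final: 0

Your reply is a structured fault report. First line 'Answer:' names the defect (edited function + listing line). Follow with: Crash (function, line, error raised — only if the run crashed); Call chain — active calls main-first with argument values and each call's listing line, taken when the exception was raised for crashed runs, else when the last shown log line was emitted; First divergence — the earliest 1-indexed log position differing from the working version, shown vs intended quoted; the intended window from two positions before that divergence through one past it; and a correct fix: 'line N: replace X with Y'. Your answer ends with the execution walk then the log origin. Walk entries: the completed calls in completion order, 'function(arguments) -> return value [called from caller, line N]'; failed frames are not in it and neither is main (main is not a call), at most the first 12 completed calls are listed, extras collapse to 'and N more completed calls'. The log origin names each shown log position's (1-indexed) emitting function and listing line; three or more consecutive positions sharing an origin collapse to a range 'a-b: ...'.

Answer: the defect is in verify_load at line 2.
Key observation: Everything matches until log position 6, which reads 'stage result 0' in place of 'recursing at 3 carrying 0'.
Call chain: main.
First divergence: position 6 — the shown line 'stage result 0' should read 'recursing at 3 carrying 0'.
Intended log window:
  4: settle_round done: 3
  5: combined inputs 3 / 3
  6: recursing at 3 carrying 0
  7: recursing at 1 carrying 3
Execution walk:
  settle_round([8, 7, 4, 7, 3, 7, 3]) -> 3  [called from split_margin, line 18]
  verify_load(3, 0) -> 0  [called from split_margin, line 21]
  split_margin([8, 7, 4, 7, 3, 7, 3]) -> 0  [called from main, line 27]
Log origins:
  1: from main, line 26
  2: from split_margin, line 17
  3: from settle_round, line 8
  4: from settle_round, line 13
  5: from split_margin, line 20
  6: from main, line 28
A correct fix: line 2: replace `count` with `total`.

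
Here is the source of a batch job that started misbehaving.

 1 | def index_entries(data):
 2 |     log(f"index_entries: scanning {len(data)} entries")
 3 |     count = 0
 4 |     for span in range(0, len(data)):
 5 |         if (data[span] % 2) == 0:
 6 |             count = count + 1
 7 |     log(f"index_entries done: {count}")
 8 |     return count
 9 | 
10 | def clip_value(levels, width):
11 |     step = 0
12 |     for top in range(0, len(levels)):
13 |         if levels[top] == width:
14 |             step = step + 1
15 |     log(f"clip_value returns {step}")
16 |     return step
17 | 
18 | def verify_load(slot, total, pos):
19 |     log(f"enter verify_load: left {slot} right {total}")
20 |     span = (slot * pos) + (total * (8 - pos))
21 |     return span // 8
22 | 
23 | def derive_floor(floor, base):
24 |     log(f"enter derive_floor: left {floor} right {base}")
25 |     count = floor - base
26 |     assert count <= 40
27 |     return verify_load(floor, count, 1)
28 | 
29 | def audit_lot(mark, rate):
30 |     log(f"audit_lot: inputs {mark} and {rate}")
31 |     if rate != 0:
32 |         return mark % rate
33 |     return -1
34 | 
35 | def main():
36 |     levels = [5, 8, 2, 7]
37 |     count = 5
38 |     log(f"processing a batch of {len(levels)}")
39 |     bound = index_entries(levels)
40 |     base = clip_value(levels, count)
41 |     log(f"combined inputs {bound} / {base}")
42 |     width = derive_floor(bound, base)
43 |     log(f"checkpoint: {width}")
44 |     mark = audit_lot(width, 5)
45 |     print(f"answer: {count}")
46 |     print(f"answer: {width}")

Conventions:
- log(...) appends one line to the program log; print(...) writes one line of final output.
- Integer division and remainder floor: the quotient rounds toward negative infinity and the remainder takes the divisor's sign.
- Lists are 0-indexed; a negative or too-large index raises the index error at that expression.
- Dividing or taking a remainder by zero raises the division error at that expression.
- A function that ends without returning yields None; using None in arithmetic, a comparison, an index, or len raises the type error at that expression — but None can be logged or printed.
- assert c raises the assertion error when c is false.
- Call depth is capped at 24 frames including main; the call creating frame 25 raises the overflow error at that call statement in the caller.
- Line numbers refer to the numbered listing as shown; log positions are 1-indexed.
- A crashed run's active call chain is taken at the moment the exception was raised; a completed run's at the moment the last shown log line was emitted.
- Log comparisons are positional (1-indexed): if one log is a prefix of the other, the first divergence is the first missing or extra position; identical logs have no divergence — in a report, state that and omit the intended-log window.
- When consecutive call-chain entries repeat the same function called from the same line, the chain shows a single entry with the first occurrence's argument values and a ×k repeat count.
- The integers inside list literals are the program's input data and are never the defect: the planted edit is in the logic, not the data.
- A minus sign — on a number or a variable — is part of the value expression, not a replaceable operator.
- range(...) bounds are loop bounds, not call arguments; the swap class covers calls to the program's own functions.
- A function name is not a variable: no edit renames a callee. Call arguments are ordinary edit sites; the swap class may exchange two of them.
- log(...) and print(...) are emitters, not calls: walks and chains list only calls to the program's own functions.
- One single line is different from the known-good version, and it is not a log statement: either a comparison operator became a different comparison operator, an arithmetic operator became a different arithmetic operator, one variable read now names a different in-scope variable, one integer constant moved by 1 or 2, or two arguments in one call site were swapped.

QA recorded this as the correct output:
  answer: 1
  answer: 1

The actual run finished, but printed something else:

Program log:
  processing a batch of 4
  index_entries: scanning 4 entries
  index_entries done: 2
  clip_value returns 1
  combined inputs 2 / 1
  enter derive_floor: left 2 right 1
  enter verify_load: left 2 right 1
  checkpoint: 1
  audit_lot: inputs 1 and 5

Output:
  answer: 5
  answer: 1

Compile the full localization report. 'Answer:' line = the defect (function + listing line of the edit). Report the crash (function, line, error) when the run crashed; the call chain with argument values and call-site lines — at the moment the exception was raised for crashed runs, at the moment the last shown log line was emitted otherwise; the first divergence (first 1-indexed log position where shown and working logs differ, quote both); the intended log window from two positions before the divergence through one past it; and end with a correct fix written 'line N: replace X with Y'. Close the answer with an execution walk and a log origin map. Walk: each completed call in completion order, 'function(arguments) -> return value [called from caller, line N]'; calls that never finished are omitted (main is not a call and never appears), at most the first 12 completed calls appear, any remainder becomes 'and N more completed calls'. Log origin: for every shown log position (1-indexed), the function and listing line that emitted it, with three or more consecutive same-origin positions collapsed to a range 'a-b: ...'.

Answer: the defect is in main at line 45.
Core observation: Nothing in the log betrays the bug — only the output does.
Call chain: main -> audit_lot(1, 5) (called at line 44).
First divergence: none — the logs agree in full.
Execution walk:
  index_entries([5, 8, 2, 7]) -> 2  [called from main, line 39]
  clip_value([5, 8, 2, 7], 5) -> 1  [called from main, line 40]
  verify_load(2, 1, 1) -> 1  [called from derive_floor, line 27]
  derive_floor(2, 1) -> 1  [called from main, line 42]
  audit_lot(1, 5) -> 1  [called from main, line 44]
Log origins:
  1: emitted by main (line 38)
  2: emitted by index_entries (line 2)
  3: emitted by index_entries (line 7)
  4: emitted by clip_value (line 15)
  5: emitted by main (line 41)
  6: emitted by derive_floor (line 24)
  7: emitted by verify_load (line 19)
  8: emitted by main (line 43)
  9: emitted by audit_lot (line 30)
A correct fix: line 45: replace `count` with `mark`.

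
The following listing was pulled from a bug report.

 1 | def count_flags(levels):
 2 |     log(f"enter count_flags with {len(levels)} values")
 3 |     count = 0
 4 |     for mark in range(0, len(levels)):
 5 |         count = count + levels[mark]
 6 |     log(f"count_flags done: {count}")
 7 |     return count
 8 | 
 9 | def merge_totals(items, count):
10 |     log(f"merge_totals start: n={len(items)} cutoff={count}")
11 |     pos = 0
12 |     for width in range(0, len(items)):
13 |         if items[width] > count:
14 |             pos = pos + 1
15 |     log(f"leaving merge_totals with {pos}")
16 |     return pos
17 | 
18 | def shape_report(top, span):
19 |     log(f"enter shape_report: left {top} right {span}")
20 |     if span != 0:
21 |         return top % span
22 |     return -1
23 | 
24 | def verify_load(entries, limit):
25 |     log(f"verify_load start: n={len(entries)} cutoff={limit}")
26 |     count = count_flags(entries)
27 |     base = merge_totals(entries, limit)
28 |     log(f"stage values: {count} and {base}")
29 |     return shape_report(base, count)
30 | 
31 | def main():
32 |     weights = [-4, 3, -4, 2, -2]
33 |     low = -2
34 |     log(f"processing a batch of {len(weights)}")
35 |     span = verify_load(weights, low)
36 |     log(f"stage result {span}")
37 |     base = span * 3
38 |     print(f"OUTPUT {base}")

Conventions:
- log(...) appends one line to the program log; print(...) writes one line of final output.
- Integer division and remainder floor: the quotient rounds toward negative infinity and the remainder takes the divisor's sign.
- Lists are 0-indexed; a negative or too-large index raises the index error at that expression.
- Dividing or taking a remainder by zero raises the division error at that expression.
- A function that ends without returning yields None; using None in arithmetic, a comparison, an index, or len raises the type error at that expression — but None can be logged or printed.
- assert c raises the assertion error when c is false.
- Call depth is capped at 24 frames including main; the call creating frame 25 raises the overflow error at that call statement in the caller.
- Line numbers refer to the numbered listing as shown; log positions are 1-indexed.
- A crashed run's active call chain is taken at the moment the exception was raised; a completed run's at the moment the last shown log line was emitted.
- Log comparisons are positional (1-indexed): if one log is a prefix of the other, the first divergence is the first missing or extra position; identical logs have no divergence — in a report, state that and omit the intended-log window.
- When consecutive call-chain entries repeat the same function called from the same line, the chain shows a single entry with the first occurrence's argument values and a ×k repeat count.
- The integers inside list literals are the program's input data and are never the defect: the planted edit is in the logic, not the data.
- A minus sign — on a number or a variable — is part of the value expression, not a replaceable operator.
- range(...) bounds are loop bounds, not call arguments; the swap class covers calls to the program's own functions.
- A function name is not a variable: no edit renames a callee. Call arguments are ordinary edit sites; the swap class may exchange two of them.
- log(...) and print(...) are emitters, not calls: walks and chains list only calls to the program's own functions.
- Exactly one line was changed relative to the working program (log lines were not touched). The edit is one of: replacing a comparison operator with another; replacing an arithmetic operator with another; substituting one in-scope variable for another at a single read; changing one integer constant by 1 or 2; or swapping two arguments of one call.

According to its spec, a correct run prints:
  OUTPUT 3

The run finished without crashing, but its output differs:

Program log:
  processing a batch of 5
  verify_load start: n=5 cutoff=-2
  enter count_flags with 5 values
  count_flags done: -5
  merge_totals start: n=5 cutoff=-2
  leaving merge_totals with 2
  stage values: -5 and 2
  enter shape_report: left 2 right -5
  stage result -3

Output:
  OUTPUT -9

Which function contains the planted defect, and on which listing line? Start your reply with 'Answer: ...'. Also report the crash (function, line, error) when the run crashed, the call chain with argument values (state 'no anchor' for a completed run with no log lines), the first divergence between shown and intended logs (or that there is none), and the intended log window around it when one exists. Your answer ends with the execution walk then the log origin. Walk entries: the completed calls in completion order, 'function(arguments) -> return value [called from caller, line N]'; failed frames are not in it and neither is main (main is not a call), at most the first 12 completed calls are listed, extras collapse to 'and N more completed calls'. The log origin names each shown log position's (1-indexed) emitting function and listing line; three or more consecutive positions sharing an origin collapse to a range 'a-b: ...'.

Answer: the defect is in verify_load at line 29.
Core observation: The earliest visible damage is log position 8 — 'enter shape_report: left 2 right -5' rather than the intended 'enter shape_report: left -5 right 2'.
Call chain: main.
First divergence: position 8 — the shown line 'enter shape_report: left 2 right -5' should read 'enter shape_report: left -5 right 2'.
Intended log window:
  6: leaving merge_totals with 2
  7: stage values: -5 and 2
  8: enter shape_report: left -5 right 2
  9: stage result 1
Execution walk:
  count_flags([-4, 3, -4, 2, -2]) -> -5  [called from verify_load, line 26]
  merge_totals([-4, 3, -4, 2, -2], -2) -> 2  [called from verify_load, line 27]
  shape_report(2, -5) -> -3  [called from verify_load, line 29]
  verify_load([-4, 3, -4, 2, -2], -2) -> -3  [called from main, line 35]
Origin of each log line:
  1: emitted by main (line 34)
  2: emitted by verify_load (line 25)
  3: emitted by count_flags (line 2)
  4: emitted by count_flags (line 6)
  5: emitted by merge_totals (line 10)
  6: emitted by merge_totals (line 15)
  7: emitted by verify_load (line 28)
  8: emitted by shape_report (line 19)
  9: emitted by main (line 36)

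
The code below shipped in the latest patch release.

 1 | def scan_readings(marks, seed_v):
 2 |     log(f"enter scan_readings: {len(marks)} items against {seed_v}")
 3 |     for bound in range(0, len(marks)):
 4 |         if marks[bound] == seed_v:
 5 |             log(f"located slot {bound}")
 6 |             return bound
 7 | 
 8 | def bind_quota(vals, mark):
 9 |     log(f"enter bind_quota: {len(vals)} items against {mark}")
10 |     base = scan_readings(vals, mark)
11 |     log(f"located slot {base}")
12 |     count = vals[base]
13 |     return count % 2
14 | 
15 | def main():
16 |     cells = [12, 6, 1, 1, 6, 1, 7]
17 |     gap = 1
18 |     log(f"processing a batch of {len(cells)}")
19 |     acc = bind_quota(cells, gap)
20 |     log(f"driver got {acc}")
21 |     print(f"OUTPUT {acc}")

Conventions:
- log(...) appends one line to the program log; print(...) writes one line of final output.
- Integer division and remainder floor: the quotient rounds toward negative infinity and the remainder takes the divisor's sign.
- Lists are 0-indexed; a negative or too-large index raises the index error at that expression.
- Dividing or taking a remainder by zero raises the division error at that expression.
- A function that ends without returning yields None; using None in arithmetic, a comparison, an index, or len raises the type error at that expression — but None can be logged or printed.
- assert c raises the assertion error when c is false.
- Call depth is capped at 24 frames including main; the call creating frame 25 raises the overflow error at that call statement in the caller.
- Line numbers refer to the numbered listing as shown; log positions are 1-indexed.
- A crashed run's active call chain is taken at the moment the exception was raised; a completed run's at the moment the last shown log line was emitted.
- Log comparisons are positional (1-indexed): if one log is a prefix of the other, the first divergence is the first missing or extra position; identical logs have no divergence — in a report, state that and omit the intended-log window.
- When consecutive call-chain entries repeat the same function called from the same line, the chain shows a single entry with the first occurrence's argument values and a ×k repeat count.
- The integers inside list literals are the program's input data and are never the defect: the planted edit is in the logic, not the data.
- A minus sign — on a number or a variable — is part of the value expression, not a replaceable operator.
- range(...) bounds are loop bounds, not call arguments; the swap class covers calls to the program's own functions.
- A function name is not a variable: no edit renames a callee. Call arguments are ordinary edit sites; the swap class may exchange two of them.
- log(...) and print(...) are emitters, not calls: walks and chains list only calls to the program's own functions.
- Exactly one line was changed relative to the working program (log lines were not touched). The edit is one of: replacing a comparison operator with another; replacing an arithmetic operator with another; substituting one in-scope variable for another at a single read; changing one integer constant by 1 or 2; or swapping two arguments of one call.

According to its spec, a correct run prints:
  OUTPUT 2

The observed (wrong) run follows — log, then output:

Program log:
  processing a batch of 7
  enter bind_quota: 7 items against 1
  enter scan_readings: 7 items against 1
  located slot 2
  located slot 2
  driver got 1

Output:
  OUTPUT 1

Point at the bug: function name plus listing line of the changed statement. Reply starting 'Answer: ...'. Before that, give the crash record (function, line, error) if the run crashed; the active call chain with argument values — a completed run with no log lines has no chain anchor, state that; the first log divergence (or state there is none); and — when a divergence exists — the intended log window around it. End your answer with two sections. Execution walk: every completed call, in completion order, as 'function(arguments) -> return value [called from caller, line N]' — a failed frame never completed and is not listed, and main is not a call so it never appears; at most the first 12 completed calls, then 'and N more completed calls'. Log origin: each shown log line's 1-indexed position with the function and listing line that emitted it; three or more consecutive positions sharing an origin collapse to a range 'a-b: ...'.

Answer: the defect is in bind_quota at line 13.
Key fact: The earliest visible damage is log position 6 — 'driver got 1' rather than the intended 'driver got 2'.
Call chain: main.
First divergence: at position 6 the run shows 'driver got 1' where the working version logs 'driver got 2'.
Intended log window:
  4: located slot 2
  5: located slot 2
  6: driver got 2
Execution walk:
  scan_readings([12, 6, 1, 1, 6, 1, 7], 1) -> 2  [called from bind_quota, line 10]
  bind_quota([12, 6, 1, 1, 6, 1, 7], 1) -> 1  [called from main, line 19]
Log origins:
  1: emitted by main (line 18)
  2: emitted by bind_quota (line 9)
  3: emitted by scan_readings (line 2)
  4: emitted by scan_readings (line 5)
  5: emitted by bind_quota (line 11)
  6: emitted by main (line 20)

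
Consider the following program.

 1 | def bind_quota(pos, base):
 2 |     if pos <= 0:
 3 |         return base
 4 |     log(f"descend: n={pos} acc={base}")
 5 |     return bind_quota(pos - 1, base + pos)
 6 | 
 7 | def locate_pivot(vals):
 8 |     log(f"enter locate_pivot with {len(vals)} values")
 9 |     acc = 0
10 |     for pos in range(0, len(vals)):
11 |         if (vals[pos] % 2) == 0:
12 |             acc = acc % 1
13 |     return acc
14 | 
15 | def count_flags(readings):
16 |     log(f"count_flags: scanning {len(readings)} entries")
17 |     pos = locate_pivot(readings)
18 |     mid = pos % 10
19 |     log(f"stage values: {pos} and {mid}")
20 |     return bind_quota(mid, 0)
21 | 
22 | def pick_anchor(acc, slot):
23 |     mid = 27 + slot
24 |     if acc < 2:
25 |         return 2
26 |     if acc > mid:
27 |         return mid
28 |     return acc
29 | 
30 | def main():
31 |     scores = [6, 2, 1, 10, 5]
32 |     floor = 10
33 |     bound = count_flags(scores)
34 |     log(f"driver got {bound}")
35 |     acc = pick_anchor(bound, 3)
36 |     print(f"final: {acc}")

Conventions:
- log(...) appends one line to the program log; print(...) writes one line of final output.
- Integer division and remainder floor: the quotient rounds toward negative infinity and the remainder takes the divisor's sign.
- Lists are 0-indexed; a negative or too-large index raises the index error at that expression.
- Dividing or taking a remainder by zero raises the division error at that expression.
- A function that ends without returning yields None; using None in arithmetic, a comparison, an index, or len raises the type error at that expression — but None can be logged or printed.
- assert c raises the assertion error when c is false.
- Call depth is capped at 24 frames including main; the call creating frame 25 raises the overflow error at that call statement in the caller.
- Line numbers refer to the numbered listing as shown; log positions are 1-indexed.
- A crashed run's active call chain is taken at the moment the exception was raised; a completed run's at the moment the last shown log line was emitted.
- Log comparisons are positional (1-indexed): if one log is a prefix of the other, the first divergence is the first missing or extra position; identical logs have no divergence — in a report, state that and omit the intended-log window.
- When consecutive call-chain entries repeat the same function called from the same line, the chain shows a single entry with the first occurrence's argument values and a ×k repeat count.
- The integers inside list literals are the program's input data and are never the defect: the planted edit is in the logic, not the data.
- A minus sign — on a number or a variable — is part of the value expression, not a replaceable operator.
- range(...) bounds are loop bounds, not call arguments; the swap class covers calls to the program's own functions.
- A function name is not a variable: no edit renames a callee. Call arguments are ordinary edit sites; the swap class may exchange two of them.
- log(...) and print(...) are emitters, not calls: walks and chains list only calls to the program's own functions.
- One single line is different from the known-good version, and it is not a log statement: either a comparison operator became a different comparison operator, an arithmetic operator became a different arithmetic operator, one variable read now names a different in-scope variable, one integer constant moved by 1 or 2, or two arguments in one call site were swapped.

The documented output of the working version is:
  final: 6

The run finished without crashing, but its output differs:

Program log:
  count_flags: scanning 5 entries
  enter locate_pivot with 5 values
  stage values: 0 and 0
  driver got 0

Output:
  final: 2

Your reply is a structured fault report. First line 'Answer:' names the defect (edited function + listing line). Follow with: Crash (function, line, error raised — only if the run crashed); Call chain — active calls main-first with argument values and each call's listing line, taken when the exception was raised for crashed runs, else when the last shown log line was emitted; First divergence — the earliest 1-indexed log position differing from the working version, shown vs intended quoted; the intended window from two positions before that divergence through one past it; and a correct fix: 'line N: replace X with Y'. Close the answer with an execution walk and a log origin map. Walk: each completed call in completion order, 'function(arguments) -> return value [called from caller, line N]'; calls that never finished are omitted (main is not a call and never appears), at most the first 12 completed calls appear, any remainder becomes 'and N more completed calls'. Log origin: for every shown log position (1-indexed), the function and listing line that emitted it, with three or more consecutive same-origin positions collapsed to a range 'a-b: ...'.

Answer: the defect is in locate_pivot at line 12.
The tell: Everything matches until log position 3, which reads 'stage values: 0 and 0' in place of 'stage values: 3 and 3'.
Call chain: main.
First divergence: position 3; shown 'stage values: 0 and 0' vs intended 'stage values: 3 and 3'.
Intended log window:
  1: count_flags: scanning 5 entries
  2: enter locate_pivot with 5 values
  3: stage values: 3 and 3
  4: descend: n=3 acc=0
Execution walk:
  locate_pivot([6, 2, 1, 10, 5]) -> 0  [called from count_flags, line 17]
  bind_quota(0, 0) -> 0  [called from count_flags, line 20]
  count_flags([6, 2, 1, 10, 5]) -> 0  [called from main, line 33]
  pick_anchor(0, 3) -> 2  [called from main, line 35]
Origin of each log line:
  1 — count_flags, line 16
  2 — locate_pivot, line 8
  3 — count_flags, line 19
  4 — main, line 34
A correct fix: line 12: replace `%` with `+`.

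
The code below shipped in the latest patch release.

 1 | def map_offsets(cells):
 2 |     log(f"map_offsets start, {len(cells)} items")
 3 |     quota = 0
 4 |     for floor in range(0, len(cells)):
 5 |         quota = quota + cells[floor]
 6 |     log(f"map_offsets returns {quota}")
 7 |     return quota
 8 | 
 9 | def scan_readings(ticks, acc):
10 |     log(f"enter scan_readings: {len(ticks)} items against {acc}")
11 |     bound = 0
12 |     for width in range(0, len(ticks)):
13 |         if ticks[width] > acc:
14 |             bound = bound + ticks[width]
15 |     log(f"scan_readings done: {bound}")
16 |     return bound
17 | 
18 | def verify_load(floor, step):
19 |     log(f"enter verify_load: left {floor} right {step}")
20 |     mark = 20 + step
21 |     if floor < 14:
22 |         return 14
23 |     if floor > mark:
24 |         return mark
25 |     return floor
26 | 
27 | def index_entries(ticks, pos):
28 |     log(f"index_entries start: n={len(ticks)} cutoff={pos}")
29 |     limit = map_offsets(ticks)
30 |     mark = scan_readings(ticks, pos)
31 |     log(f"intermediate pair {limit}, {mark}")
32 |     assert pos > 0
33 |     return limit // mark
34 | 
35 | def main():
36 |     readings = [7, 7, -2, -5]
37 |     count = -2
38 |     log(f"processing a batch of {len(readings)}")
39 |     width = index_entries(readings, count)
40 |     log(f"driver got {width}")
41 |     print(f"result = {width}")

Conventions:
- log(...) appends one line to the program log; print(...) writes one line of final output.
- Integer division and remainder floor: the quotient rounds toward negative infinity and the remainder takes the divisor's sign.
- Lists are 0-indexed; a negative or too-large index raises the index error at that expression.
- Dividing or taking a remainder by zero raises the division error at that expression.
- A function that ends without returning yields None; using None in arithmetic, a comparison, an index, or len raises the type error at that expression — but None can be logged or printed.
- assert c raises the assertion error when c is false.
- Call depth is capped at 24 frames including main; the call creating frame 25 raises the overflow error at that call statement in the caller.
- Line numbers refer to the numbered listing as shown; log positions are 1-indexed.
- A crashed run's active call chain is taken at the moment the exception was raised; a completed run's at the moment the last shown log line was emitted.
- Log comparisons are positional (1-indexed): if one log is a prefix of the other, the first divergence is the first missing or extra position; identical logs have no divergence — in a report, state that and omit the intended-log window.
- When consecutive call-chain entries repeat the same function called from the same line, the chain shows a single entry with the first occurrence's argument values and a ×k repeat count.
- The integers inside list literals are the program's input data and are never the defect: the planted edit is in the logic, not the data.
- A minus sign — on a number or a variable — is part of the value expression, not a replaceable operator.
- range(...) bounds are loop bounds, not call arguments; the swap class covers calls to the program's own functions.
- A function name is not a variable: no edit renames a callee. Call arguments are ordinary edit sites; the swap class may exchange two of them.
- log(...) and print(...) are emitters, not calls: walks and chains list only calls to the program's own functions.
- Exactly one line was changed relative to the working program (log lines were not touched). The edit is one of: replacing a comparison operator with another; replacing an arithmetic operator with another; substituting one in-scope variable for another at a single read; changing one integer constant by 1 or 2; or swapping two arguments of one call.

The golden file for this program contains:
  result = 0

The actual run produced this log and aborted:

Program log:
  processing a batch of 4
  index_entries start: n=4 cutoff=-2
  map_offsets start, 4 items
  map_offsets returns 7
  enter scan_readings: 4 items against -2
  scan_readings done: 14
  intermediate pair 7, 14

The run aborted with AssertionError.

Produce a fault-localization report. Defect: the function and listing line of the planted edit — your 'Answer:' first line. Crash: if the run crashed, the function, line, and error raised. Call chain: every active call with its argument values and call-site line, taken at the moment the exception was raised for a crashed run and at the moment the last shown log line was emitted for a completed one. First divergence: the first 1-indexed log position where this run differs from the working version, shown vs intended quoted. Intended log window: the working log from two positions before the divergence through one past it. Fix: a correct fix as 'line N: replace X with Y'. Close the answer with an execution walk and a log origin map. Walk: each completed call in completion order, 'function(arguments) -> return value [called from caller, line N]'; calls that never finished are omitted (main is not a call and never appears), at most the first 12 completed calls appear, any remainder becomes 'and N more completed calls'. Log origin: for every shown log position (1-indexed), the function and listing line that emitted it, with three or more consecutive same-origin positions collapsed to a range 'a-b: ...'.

Answer: the defect is in index_entries at line 32.
Core observation: The shown log is a 7-line prefix of the intended one, whose next entry is 'driver got 0'.
Crash: index_entries, line 32, AssertionError.
Call chain: main -> index_entries([7, 7, -2, -5], -2) (called at line 39).
First divergence: position 8 — after 7 matching lines the faulty run goes silent; intended next line 'driver got 0'.
Intended log window:
  6: scan_readings done: 14
  7: intermediate pair 7, 14
  8: driver got 0
Execution walk:
  map_offsets([7, 7, -2, -5]) -> 7  [called from index_entries, line 29]
  scan_readings([7, 7, -2, -5], -2) -> 14  [called from index_entries, line 30]
Log line origins:
  1: logged in main at line 38
  2: logged in index_entries at line 28
  3: logged in map_offsets at line 2
  4: logged in map_offsets at line 6
  5: logged in scan_readings at line 10
  6: logged in scan_readings at line 15
  7: logged in index_entries at line 31
A correct fix: line 32: replace `pos` with `mark`.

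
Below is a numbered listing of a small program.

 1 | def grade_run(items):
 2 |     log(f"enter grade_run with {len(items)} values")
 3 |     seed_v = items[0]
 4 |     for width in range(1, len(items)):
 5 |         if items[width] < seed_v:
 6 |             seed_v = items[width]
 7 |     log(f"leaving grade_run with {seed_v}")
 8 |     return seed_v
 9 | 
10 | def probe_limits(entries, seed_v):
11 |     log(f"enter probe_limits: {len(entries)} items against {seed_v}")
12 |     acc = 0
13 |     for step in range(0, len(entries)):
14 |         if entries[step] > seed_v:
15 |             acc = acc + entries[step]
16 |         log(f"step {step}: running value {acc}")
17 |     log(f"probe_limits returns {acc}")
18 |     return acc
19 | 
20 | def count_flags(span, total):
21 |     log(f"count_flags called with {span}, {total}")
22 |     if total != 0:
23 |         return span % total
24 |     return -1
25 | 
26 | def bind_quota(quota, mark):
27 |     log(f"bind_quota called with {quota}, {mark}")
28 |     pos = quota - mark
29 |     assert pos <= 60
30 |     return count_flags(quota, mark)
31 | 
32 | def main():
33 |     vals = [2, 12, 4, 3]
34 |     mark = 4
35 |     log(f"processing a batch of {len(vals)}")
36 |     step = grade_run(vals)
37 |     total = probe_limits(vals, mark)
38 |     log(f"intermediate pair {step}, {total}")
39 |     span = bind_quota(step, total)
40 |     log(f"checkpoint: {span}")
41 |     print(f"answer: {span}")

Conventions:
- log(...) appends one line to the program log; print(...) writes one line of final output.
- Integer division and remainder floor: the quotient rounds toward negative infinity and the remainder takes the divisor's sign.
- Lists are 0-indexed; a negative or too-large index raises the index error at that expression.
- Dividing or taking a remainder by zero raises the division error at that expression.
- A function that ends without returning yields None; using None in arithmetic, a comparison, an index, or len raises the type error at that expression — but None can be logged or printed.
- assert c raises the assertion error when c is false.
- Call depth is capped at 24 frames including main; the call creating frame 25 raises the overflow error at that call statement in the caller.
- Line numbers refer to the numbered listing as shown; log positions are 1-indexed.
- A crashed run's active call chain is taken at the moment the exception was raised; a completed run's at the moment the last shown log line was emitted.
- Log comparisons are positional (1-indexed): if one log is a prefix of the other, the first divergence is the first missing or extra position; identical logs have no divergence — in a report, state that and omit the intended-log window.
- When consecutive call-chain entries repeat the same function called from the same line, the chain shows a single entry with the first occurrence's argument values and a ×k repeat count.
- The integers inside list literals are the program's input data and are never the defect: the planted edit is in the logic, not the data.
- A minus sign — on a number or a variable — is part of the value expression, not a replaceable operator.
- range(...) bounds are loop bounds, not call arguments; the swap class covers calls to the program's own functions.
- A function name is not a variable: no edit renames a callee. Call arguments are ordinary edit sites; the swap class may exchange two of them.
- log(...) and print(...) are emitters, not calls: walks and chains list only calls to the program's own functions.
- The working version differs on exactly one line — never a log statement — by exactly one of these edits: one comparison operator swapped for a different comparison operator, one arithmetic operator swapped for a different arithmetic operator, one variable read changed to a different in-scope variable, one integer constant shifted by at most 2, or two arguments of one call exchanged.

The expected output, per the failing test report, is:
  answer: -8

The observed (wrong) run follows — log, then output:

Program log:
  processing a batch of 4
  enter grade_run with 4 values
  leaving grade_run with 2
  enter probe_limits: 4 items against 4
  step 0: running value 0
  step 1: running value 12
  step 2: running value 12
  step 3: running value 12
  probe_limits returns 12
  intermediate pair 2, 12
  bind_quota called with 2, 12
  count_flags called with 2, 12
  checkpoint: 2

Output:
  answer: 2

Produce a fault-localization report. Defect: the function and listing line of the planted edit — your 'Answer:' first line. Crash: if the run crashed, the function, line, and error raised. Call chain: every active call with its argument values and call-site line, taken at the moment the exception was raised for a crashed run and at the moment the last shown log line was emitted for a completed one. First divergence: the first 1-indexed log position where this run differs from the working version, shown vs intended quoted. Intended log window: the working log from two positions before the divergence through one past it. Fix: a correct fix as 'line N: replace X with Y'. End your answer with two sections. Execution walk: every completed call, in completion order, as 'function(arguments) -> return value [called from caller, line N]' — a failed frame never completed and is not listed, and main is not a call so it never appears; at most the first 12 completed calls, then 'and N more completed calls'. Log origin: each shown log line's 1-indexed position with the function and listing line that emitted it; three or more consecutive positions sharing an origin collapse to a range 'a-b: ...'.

Answer: the defect is in bind_quota at line 30.
Key fact: Position 12 is the first bad log line: 'count_flags called with 2, 12' should read 'count_flags called with 2, -10'.
Call chain: main.
First divergence: position 12 — shown 'count_flags called with 2, 12', intended 'count_flags called with 2, -10'.
Intended log window:
  10: intermediate pair 2, 12
  11: bind_quota called with 2, 12
  12: count_flags called with 2, -10
  13: checkpoint: -8
Execution walk:
  grade_run([2, 12, 4, 3]) -> 2  [called from main, line 36]
  probe_limits([2, 12, 4, 3], 4) -> 12  [called from main, line 37]
  count_flags(2, 12) -> 2  [called from bind_quota, line 30]
  bind_quota(2, 12) -> 2  [called from main, line 39]
Origin of each log line:
  1 — main, line 35
  2 — grade_run, line 2
  3 — grade_run, line 7
  4 — probe_limits, line 11
  5-8 — probe_limits, line 16
  9 — probe_limits, line 17
  10 — main, line 38
  11 — bind_quota, line 27
  12 — count_flags, line 21
  13 — main, line 40
A correct fix: line 30: replace `mark` with `pos`.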